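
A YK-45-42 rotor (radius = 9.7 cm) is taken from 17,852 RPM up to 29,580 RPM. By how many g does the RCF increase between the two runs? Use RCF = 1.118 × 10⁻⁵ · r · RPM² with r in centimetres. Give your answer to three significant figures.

≈ 60300 g

RCF₁ = 1.118 × 10⁻⁵ × 9.7 × (17852)² = 1.118 × 10⁻⁵ × 9.7 × 318,693,904 ≈ 34,561.1 × g
RCF₂ = 1.118 × 10⁻⁵ × 9.7 × (29580)² = 1.118 × 10⁻⁵ × 9.7 × 874,976,400 ≈ 94,887.7 × g
Increase = 94,887.7 − 34,561.1 = 60,326.6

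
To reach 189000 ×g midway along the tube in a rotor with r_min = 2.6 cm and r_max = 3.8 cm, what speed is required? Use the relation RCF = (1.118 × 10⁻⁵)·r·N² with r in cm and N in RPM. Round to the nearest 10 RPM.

72680 RPM

r_avg = (2.6 + 3.8) / 2 = 3.2 cm
189,000 = 1.118 × 10⁻⁵ × 3.2 × N²
N² = 189,000 / (3.5776 × 10⁻⁵) = 5,282,871,199
N ≈ √5,282,871,199 ≈ 72,683.4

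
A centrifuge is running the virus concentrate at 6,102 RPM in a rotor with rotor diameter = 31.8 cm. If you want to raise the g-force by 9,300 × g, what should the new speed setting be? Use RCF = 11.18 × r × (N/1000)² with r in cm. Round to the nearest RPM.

N₂ ≈ 9463 RPM

r = 31.8 / 2 = 15.9 cm
Current RCF = 11.18 × 15.9 × (6.102)² = 11.18 × 15.9 × 37.234404 ≈ 6,618.9 × g
Target RCF = 6,618.9 + 9,300 = 15,918.9 × g
(N/1000)² = 15,918.9 / 177.762 = 89.55176
N = 1000 × √89.55176 ≈ 9,463.2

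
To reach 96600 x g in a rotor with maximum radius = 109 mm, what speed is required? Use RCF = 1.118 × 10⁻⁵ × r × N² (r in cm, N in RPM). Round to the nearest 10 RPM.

r = 109 mm = 10.9 cm
RCF = 1.118 × 10⁻⁵ × r × N²
96,600 = 1.118 × 10⁻⁵ × 10.9 × N²
N² = 96,600 / (12.1862 × 10⁻⁵) = 792,699,939
N ≈ √792,699,939 ≈ 28,154.9

N ≈ 28150 RPM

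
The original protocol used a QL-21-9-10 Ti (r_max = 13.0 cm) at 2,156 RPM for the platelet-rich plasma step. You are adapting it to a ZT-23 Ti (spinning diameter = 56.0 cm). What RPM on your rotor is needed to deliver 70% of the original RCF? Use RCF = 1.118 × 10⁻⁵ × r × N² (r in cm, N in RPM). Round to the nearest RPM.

RCF = 1.118 × 10⁻⁵ × r × N²
RCF_original = 1.118 × 10⁻⁵ × 13 × (2156)² = 1.118 × 10⁻⁵ × 13 × 4,648,336 ≈ 675.6 × g
Target RCF = 0.7 × 675.6 ≈ 472.9 × g
Your rotor: r = 56.0 / 2 = 28 cm
472.9 = 1.118 × 10⁻⁵ × 28 × N²
N² = 472.9 / (31.304 × 10⁻⁵) = 1,510,670
N ≈ √1,510,670 ≈ 1,229.1

1229 RPM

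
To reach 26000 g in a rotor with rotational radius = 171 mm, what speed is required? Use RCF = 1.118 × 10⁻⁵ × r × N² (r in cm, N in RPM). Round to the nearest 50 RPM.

r = 171 mm = 17.1 cm
26,000 = 1.118 × 10⁻⁵ × 17.1 × N²
N² = 26,000 / (19.1178 × 10⁻⁵) = 135,998,912
N ≈ √135,998,912 ≈ 11,661.9

N ≈ 11650 RPM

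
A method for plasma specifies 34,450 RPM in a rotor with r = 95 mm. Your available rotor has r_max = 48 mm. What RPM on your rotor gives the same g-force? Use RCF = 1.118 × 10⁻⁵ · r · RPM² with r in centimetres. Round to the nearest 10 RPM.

Original rotor: r = 95 mm = 9.5 cm
RCF_original = 1.118 × 10⁻⁵ × 9.5 × (34450)² = 1.118 × 10⁻⁵ × 9.5 × 1,186,802,500 ≈ 126,050.3 × g
Your rotor: r = 48 mm = 4.8 cm
126,050.3 = 1.118 × 10⁻⁵ × 4.8 × N²
N² = 126,050.3 / (5.3664 × 10⁻⁵) = 2,348,880,069
N ≈ √2,348,880,069 ≈ 48,465.2

48470 RPM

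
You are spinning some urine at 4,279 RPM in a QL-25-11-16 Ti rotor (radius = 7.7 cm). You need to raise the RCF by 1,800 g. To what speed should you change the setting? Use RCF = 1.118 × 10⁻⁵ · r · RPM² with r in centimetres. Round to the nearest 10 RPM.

Current RCF = 1.118 × 10⁻⁵ × 7.7 × (4279)² = 1.118 × 10⁻⁵ × 7.7 × 18,309,841 ≈ 1,576.2 × g
Target RCF = 1,576.2 + 1,800 = 3,376.2 × g
N² = 3,376.2 / (8.6086 × 10⁻⁵) = 39,218,921
N ≈ √39,218,921 ≈ 6,262.5

N₂ ≈ 6260 RPM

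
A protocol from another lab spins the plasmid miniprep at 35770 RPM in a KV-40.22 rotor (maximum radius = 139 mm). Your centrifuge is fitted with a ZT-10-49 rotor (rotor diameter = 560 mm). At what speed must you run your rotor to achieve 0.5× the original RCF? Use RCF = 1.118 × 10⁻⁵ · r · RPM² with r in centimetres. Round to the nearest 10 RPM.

Original rotor: r = 139 mm = 13.9 cm
RCF_original = 1.118 × 10⁻⁵ × 13.9 × (35770)² = 1.118 × 10⁻⁵ × 13.9 × 1,279,492,900 ≈ 198,835.8 × g
Target RCF = 0.5 × 198,835.8 ≈ 99,417.9 × g
Your rotor: r = 560 mm / 2 = 280 mm = 28 cm
99,417.9 = 1.118 × 10⁻⁵ × 28 × N²
N² = 99,417.9 / (31.304 × 10⁻⁵) = 317,588,487
N ≈ √317,588,487 ≈ 17,821.0

17820 RPM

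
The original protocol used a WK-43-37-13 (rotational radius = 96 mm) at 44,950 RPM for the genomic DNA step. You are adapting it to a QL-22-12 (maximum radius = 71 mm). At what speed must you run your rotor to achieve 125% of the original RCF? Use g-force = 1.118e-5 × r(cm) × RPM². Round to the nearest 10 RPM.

Original rotor: r = 96 mm = 9.6 cm
RCF = 1.118 × 10⁻⁵ × r × N²
RCF_original = 1.118 × 10⁻⁵ × 9.6 × (44950)² = 1.118 × 10⁻⁵ × 9.6 × 2,020,502,500 ≈ 216,856.5 × g
Target RCF = 1.25 × 216,856.5 ≈ 271,070.6 × g
Your rotor: r = 71 mm = 7.1 cm
271,070.6 = 1.118 × 10⁻⁵ × 7.1 × N²
N² = 271,070.6 / (7.9378 × 10⁻⁵) = 3,414,933,609
N ≈ √3,414,933,609 ≈ 58,437.4

≈ 58440 RPM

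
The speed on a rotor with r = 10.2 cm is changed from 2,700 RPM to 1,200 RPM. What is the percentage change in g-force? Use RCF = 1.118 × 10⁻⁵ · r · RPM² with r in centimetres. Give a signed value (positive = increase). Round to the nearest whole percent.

-80%

RCF ∝ N², so the ratio is (1200/2700)² = (0.444444)² = 0.1975.
Change = 0.1975 − 1 = -0.8025 → -80.2%.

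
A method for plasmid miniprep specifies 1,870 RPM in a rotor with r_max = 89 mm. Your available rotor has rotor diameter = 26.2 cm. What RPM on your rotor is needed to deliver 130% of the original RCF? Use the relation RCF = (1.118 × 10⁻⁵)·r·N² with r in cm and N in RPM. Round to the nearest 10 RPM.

1760 RPM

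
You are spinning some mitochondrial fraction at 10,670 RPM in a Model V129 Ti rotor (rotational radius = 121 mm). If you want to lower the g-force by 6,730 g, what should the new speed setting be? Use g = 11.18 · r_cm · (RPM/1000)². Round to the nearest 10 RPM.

≈ 8010 RPM

r = 121 mm = 12.1 cm
Current RCF = 11.18 × 12.1 × (10.67)² = 11.18 × 12.1 × 113.8489 ≈ 15,401.3 × g
Target RCF = 15,401.3 − 6,730 = 8,671.3 × g
(N/1000)² = 8,671.3 / 135.278 = 64.09985
N = 1000 × √64.09985 ≈ 8,006.2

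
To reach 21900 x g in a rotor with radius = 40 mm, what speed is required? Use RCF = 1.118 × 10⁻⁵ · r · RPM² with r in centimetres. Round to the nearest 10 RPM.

r = 40 mm = 4.0 cm
21,900 = 1.118 × 10⁻⁵ × 4 × N²
N² = 21,900 / (4.472 × 10⁻⁵) = 489,713,775
N ≈ √489,713,775 ≈ 22,129.5

≈ 22130 RPM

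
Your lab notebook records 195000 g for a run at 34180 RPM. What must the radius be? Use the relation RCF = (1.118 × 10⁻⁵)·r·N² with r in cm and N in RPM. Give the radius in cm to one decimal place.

RCF = 1.118 × 10⁻⁵ × r × N²
195000 = 1.118 × 10⁻⁵ × r × (34180)²
r = 195000 / (1.118 × 10⁻⁵ × 1,168,272,400) = 195000 / 13061.29 ≈ 14.930 cm

≈ 14.9 cm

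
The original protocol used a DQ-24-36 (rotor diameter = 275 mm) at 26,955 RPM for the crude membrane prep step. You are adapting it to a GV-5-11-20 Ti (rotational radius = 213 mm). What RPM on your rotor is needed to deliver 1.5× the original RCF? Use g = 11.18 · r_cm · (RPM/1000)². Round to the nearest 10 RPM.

Original rotor: r = 275 mm / 2 = 137.5 mm = 13.75 cm
RCF_original = 11.18 × 13.75 × (26.955)² = 11.18 × 13.75 × 726.572025 ≈ 111,692.3 × g
Target RCF = 1.5 × 111,692.3 ≈ 167,538.5 × g
Your rotor: r = 213 mm = 21.3 cm
167,538.5 = 11.18 × 21.3 × (N/1000)²
(N/1000)² = 167,538.5 / 238.134 = 703.5472
N = 1000 × √703.5472 ≈ 26,524.5

≈ 26520 RPM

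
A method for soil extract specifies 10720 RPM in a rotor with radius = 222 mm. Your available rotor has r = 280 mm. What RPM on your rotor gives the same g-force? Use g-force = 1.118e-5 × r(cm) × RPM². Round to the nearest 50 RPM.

≈ 9550 RPM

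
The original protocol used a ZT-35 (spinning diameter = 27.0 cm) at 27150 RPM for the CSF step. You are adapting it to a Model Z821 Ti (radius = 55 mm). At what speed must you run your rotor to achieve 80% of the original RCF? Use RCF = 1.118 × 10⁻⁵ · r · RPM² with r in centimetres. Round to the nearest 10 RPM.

≈ 38050 RPM

Original rotor: r = 27.0 / 2 = 13.5 cm
RCF = 1.118 × 10⁻⁵ × r × N²
RCF_original = 1.118 × 10⁻⁵ × 13.5 × (27150)² = 1.118 × 10⁻⁵ × 13.5 × 737,122,500 ≈ 111,253.9 × g
Target RCF = 0.8 × 111,253.9 ≈ 89,003.1 × g
Your rotor: r = 55 mm = 5.5 cm
89,003.1 = 1.118 × 10⁻⁵ × 5.5 × N²
N² = 89,003.1 / (6.149 × 10⁻⁵) = 1,447,440,234
N ≈ √1,447,440,234 ≈ 38,045.2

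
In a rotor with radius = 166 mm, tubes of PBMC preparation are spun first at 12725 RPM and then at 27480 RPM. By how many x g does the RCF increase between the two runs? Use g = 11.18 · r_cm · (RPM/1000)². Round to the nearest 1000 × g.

110000 x g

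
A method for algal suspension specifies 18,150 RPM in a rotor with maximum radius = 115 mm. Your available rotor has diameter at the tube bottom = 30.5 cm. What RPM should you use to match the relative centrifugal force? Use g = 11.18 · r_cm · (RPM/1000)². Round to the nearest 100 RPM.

Original rotor: r = 115 mm = 11.5 cm
RCF_original = 11.18 × 11.5 × (18.15)² = 11.18 × 11.5 × 329.4225 ≈ 42,353.9 × g
Your rotor: r = 30.5 / 2 = 15.25 cm
42,353.9 = 11.18 × 15.25 × (N/1000)²
(N/1000)² = 42,353.9 / 170.495 = 248.4173
N = 1000 × √248.4173 ≈ 15,761.3

≈ 15800 RPM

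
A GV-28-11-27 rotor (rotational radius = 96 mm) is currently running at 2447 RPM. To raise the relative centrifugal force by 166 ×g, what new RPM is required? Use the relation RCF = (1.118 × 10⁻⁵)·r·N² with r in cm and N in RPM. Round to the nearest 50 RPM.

r = 96 mm = 9.6 cm
Current RCF = 1.118 × 10⁻⁵ × 9.6 × (2447)² = 1.118 × 10⁻⁵ × 9.6 × 5,987,809 ≈ 642.7 × g
Target RCF = 642.7 + 166 = 808.7 × g
N² = 808.7 / (10.7328 × 10⁻⁵) = 7,534,846
N ≈ √7,534,846 ≈ 2,745.0

N₂ ≈ 2750 RPM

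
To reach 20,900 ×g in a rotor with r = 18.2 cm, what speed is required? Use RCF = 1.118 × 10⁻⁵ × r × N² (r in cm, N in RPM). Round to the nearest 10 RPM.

10130 RPM

20,900 = 1.118 × 10⁻⁵ × 18.2 × N²
N² = 20,900 / (20.3476 × 10⁻⁵) = 102,714,816
N ≈ √102,714,816 ≈ 10,134.8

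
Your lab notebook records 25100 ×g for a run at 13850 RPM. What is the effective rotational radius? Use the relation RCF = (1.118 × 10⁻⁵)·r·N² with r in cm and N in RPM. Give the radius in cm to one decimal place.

RCF = 1.118 × 10⁻⁵ × r × N²
25100 = 1.118 × 10⁻⁵ × r × (13850)²
r = 25100 / (1.118 × 10⁻⁵ × 191,822,500) = 25100 / 2144.576 ≈ 11.704 cm

≈ 11.7 cm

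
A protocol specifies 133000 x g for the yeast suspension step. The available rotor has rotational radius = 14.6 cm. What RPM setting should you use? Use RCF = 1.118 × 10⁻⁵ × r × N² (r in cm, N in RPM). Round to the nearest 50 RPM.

≈ 28550 RPM

133,000 = 1.118 × 10⁻⁵ × 14.6 × N²
N² = 133,000 / (16.3228 × 10⁻⁵) = 814,811,184
N ≈ √814,811,184 ≈ 28,544.9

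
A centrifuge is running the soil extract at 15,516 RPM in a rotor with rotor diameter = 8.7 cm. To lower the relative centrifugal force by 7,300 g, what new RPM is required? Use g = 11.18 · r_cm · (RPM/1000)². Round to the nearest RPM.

≈ 9521 RPM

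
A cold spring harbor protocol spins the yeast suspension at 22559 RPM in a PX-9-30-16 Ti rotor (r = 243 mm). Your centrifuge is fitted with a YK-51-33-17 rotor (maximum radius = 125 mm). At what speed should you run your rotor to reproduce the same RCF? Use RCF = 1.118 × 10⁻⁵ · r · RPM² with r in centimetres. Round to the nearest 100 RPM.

Original rotor: r = 243 mm = 24.3 cm
RCF_original = 1.118 × 10⁻⁵ × 24.3 × (22559)² = 1.118 × 10⁻⁵ × 24.3 × 508,908,481 ≈ 138,257.2 × g
Your rotor: r = 125 mm = 12.5 cm
138,257.2 = 1.118 × 10⁻⁵ × 12.5 × N²
N² = 138,257.2 / (13.975 × 10⁻⁵) = 989,318,068
N ≈ √989,318,068 ≈ 31,453.4

31500 RPM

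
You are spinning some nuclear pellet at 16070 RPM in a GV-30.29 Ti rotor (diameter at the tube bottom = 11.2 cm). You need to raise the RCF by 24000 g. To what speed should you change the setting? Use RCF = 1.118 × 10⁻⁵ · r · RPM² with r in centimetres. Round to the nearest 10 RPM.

r = 11.2 / 2 = 5.6 cm
Current RCF = 1.118 × 10⁻⁵ × 5.6 × (16070)² = 1.118 × 10⁻⁵ × 5.6 × 258,244,900 ≈ 16,168.2 × g
Target RCF = 16,168.2 + 24,000 = 40,168.2 × g
N² = 40,168.2 / (6.2608 × 10⁻⁵) = 641,582,545
N ≈ √641,582,545 ≈ 25,329.5

25330 RPM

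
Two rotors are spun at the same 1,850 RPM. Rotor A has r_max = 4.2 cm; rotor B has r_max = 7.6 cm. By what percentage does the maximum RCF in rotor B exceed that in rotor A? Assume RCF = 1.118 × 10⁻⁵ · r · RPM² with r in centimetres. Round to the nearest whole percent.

At equal RPM, RCF scales linearly with r: ratio = 7.6 / 4.2 = 1.8095.
So rotor B delivers 81.0% more g-force.

81%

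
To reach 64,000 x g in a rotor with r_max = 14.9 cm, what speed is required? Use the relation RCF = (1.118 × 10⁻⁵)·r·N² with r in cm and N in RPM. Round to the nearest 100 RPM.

≈ 19600 RPM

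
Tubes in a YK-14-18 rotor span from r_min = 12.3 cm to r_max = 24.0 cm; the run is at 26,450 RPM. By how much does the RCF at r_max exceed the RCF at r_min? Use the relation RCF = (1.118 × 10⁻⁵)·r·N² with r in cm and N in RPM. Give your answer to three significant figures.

RCF_max = 1.118 × 10⁻⁵ × 24 × (26450)² = 1.118 × 10⁻⁵ × 24 × 699,602,500 ≈ 187,717.3 × g
RCF_min = 1.118 × 10⁻⁵ × 12.3 × (26450)² = 1.118 × 10⁻⁵ × 12.3 × 699,602,500 ≈ 96,205.1 × g
ΔRCF = 187,717.3 − 96,205.1 = 91,512.2

≈ 91500 × g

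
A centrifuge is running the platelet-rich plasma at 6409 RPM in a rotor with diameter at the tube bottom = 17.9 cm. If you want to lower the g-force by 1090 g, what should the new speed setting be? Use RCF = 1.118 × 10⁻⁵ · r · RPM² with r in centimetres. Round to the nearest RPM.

5494 RPM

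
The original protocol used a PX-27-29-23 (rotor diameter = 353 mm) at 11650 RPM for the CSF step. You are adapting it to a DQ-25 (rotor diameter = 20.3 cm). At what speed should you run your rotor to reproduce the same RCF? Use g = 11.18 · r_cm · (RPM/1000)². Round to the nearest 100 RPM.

Original rotor: r = 353 mm / 2 = 176.5 mm = 17.65 cm
RCF_original = 11.18 × 17.65 × (11.65)² = 11.18 × 17.65 × 135.7225 ≈ 26,781.7 × g
Your rotor: r = 20.3 / 2 = 10.15 cm
26,781.7 = 11.18 × 10.15 × (N/1000)²
(N/1000)² = 26,781.7 / 113.477 = 236.0099
N = 1000 × √236.0099 ≈ 15,362.6

≈ 15400 RPM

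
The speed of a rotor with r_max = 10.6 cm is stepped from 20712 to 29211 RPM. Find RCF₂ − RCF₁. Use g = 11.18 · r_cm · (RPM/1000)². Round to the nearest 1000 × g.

RCF₁ = 11.18 × 10.6 × (20.712)² = 11.18 × 10.6 × 428.986944 ≈ 50,838.4 × g
RCF₂ = 11.18 × 10.6 × (29.211)² = 11.18 × 10.6 × 853.282521 ≈ 101,120.8 × g
Increase = 101,120.8 − 50,838.4 = 50,282.4

≈ 50000 x g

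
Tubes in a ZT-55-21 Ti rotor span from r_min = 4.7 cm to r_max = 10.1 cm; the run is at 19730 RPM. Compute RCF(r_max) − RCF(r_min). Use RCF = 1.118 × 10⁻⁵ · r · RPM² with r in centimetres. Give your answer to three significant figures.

23500 × g

ΔRCF = 1.118 × 10⁻⁵ × (r_max − r_min) × N² = 1.118 × 10⁻⁵ × 5.4 × 389,272,900 ≈ 23,501.2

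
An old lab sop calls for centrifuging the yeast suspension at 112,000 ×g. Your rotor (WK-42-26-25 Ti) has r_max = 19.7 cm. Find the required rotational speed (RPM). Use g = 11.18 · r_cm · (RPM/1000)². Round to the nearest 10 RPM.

22550 RPM

RCF = 11.18 × r × (N/1000)²
112,000 = 11.18 × 19.7 × (N/1000)²
(N/1000)² = 112,000 / 220.246 = 508.5223
N = 1000 × √508.5223 ≈ 22,550.4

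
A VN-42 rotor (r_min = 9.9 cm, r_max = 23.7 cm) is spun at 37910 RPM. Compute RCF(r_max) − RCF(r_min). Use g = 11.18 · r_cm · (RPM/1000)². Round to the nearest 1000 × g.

ΔRCF = 11.18 × (r_max − r_min) × (N/1000)² = 11.18 × 13.8 × 1,437.1681 ≈ 221,732

ΔRCF ≈ 222000 x g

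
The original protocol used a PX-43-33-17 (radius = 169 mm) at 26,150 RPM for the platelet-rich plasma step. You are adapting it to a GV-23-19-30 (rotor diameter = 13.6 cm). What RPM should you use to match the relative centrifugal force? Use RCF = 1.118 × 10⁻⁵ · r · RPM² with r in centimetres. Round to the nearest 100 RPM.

Original rotor: r = 169 mm = 16.9 cm
RCF_original = 1.118 × 10⁻⁵ × 16.9 × (26150)² = 1.118 × 10⁻⁵ × 16.9 × 683,822,500 ≈ 129,202.8 × g
Your rotor: r = 13.6 / 2 = 6.8 cm
129,202.8 = 1.118 × 10⁻⁵ × 6.8 × N²
N² = 129,202.8 / (7.6024 × 10⁻⁵) = 1,699,500,158
N ≈ √1,699,500,158 ≈ 41,225.0

41200 RPM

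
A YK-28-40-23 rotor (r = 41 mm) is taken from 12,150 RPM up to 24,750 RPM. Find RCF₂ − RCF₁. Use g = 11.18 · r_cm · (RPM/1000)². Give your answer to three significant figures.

≈ 21300 × g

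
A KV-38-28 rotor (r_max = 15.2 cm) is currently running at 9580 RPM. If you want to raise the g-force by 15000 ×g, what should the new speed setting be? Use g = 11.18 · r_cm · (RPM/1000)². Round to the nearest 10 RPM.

Current RCF = 11.18 × 15.2 × (9.58)² = 11.18 × 15.2 × 91.7764 ≈ 15,596.1 × g
Target RCF = 15,596.1 + 15,000 = 30,596.1 × g
(N/1000)² = 30,596.1 / 169.936 = 180.0448
N = 1000 × √180.0448 ≈ 13,418.1

13420 RPM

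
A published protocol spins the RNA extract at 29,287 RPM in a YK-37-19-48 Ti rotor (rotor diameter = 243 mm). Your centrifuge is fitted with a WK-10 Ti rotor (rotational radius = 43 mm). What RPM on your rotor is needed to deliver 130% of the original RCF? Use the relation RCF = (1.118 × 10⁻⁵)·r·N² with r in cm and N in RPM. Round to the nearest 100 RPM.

56100 RPM

Original rotor: r = 243 mm / 2 = 121.5 mm = 12.15 cm
RCF = 1.118 × 10⁻⁵ × r × N²
RCF_original = 1.118 × 10⁻⁵ × 12.15 × (29287)² = 1.118 × 10⁻⁵ × 12.15 × 857,728,369 ≈ 116,511.2 × g
Target RCF = 1.3 × 116,511.2 ≈ 151,464.6 × g
Your rotor: r = 43 mm = 4.3 cm
151,464.6 = 1.118 × 10⁻⁵ × 4.3 × N²
N² = 151,464.6 / (4.8074 × 10⁻⁵) = 3,150,655,240
N ≈ √3,150,655,240 ≈ 56,130.7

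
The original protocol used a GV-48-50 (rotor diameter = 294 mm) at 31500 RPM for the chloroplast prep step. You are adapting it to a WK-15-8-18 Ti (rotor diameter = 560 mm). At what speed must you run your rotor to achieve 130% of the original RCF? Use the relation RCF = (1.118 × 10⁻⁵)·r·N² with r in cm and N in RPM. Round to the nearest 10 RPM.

≈ 26020 RPM

Original rotor: r = 294 mm / 2 = 147 mm = 14.7 cm
RCF_original = 1.118 × 10⁻⁵ × 14.7 × (31500)² = 1.118 × 10⁻⁵ × 14.7 × 992,250,000 ≈ 163,072.3 × g
Target RCF = 1.3 × 163,072.3 ≈ 211,994 × g
Your rotor: r = 560 mm / 2 = 280 mm = 28 cm
211,994 = 1.118 × 10⁻⁵ × 28 × N²
N² = 211,994 / (31.304 × 10⁻⁵) = 677,210,580
N ≈ √677,210,580 ≈ 26,023.3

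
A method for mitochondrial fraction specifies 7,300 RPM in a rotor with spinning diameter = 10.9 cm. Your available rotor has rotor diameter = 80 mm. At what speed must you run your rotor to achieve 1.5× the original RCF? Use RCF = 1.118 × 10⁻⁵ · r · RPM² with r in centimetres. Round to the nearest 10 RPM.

Original rotor: r = 10.9 / 2 = 5.45 cm
RCF_original = 1.118 × 10⁻⁵ × 5.45 × (7300)² = 1.118 × 10⁻⁵ × 5.45 × 53,290,000 ≈ 3,247 × g
Target RCF = 1.5 × 3,247 ≈ 4,870.5 × g
Your rotor: r = 80 mm / 2 = 40 mm = 4 cm
4,870.5 = 1.118 × 10⁻⁵ × 4 × N²
N² = 4,870.5 / (4.472 × 10⁻⁵) = 108,911,002
N ≈ √108,911,002 ≈ 10,436.0

10440 RPM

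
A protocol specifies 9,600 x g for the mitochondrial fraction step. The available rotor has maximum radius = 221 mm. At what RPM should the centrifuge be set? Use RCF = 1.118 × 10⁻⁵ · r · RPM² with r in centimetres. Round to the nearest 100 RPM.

6200 RPM

r = 221 mm = 22.1 cm
9,600 = 1.118 × 10⁻⁵ × 22.1 × N²
N² = 9,600 / (24.7078 × 10⁻⁵) = 38,854,127
N ≈ √38,854,127 ≈ 6,233.3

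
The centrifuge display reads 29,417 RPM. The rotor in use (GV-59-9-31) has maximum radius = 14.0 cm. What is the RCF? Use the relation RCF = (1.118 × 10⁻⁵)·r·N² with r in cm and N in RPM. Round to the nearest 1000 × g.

RCF ≈ 135000 x g

RCF = 1.118 × 10⁻⁵ × 14 × (29417)² = 1.118 × 10⁻⁵ × 14 × 865,359,889 ≈ 135,446.1 × g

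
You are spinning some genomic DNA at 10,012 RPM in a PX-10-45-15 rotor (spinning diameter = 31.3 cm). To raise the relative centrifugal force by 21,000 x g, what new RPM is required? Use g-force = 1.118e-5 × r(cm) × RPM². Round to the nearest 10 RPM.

r = 31.3 / 2 = 15.65 cm
Current RCF = 1.118 × 10⁻⁵ × 15.65 × (10012)² = 1.118 × 10⁻⁵ × 15.65 × 100,240,144 ≈ 17,538.7 × g
Target RCF = 17,538.7 + 21,000 = 38,538.7 × g
N² = 38,538.7 / (17.4967 × 10⁻⁵) = 220,262,678
N ≈ √220,262,678 ≈ 14,841.2

14840 RPM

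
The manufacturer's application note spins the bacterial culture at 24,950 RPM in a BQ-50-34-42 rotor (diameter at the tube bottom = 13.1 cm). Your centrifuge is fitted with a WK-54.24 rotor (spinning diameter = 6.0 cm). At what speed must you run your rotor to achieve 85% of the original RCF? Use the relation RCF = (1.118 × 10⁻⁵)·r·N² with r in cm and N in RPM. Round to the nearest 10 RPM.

Original rotor: r = 13.1 / 2 = 6.55 cm
RCF = 1.118 × 10⁻⁵ × r × N²
RCF_original = 1.118 × 10⁻⁵ × 6.55 × (24950)² = 1.118 × 10⁻⁵ × 6.55 × 622,502,500 ≈ 45,585.2 × g
Target RCF = 0.85 × 45,585.2 ≈ 38,747.4 × g
Your rotor: r = 6.0 / 2 = 3 cm
38,747.4 = 1.118 × 10⁻⁵ × 3 × N²
N² = 38,747.4 / (3.354 × 10⁻⁵) = 1,155,259,392
N ≈ √1,155,259,392 ≈ 33,989.1

33990 RPM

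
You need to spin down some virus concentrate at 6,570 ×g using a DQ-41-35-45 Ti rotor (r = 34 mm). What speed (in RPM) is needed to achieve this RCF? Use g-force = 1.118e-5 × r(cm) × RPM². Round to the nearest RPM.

r = 34 mm = 3.4 cm
6,570 = 1.118 × 10⁻⁵ × 3.4 × N²
N² = 6,570 / (3.8012 × 10⁻⁵) = 172,840,156
N ≈ √172,840,156 ≈ 13,146.9

13147 RPM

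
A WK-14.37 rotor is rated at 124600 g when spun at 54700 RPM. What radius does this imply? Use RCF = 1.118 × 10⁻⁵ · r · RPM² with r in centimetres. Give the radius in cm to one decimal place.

≈ 3.7 cm

124600 = 1.118 × 10⁻⁵ × r × (54700)²
r = 124600 / (1.118 × 10⁻⁵ × 2,992,090,000) = 124600 / 33451.57 ≈ 3.725 cm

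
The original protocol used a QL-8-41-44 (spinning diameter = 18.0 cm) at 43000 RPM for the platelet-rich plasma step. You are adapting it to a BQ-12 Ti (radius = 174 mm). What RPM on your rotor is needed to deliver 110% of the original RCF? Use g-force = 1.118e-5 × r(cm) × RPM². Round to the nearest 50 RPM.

Original rotor: r = 18.0 / 2 = 9 cm
RCF_original = 1.118 × 10⁻⁵ × 9 × (43000)² = 1.118 × 10⁻⁵ × 9 × 1,849,000,000 ≈ 186,046.4 × g
Target RCF = 1.1 × 186,046.4 ≈ 204,651 × g
Your rotor: r = 174 mm = 17.4 cm
204,651 = 1.118 × 10⁻⁵ × 17.4 × N²
N² = 204,651 / (19.4532 × 10⁻⁵) = 1,052,017,149
N ≈ √1,052,017,149 ≈ 32,434.8

32450 RPM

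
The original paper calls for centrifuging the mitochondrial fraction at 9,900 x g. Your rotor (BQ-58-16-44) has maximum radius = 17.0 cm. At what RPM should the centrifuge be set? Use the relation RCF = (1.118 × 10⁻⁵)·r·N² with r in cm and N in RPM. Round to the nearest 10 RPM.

N ≈ 7220 RPM

RCF = 1.118 × 10⁻⁵ × r × N²
9,900 = 1.118 × 10⁻⁵ × 17 × N²
N² = 9,900 / (19.006 × 10⁻⁵) = 52,088,814
N ≈ √52,088,814 ≈ 7,217.3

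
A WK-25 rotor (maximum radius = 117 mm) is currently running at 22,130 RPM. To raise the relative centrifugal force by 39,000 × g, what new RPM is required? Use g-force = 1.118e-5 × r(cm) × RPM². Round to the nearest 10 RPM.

28070 RPM

r = 117 mm = 11.7 cm
Current RCF = 1.118 × 10⁻⁵ × 11.7 × (22130)² = 1.118 × 10⁻⁵ × 11.7 × 489,736,900 ≈ 64,060.5 × g
Target RCF = 64,060.5 + 39,000 = 103,060.5 × g
N² = 103,060.5 / (13.0806 × 10⁻⁵) = 787,888,170
N ≈ √787,888,170 ≈ 28,069.3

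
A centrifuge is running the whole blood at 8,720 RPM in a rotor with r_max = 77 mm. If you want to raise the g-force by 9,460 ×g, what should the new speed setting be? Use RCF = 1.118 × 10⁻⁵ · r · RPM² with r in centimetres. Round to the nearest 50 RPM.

r = 77 mm = 7.7 cm
Current RCF = 1.118 × 10⁻⁵ × 7.7 × (8720)² = 1.118 × 10⁻⁵ × 7.7 × 76,038,400 ≈ 6,545.8 × g
Target RCF = 6,545.8 + 9,460 = 16,005.8 × g
N² = 16,005.8 / (8.6086 × 10⁻⁵) = 185,928,025
N ≈ √185,928,025 ≈ 13,635.5

13650 RPM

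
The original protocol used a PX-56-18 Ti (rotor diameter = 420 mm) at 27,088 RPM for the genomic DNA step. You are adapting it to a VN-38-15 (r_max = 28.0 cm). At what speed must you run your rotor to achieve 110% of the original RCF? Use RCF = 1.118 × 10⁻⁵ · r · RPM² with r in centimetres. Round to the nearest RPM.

Original rotor: r = 420 mm / 2 = 210 mm = 21 cm
RCF_original = 1.118 × 10⁻⁵ × 21 × (27088)² = 1.118 × 10⁻⁵ × 21 × 733,759,744 ≈ 172,272.1 × g
Target RCF = 1.1 × 172,272.1 ≈ 189,499.3 × g
189,499.3 = 1.118 × 10⁻⁵ × 28 × N²
N² = 189,499.3 / (31.304 × 10⁻⁵) = 605,351,712
N ≈ √605,351,712 ≈ 24,603.9

24604 RPM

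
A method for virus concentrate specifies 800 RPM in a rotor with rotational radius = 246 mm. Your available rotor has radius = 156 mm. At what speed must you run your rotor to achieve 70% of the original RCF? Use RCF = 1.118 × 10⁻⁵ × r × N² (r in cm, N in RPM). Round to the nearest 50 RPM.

≈ 850 RPM

Original rotor: r = 246 mm = 24.6 cm
RCF_original = 1.118 × 10⁻⁵ × 24.6 × (800)² = 1.118 × 10⁻⁵ × 24.6 × 640,000 ≈ 176 × g
Target RCF = 0.7 × 176 ≈ 123.2 × g
Your rotor: r = 156 mm = 15.6 cm
123.2 = 1.118 × 10⁻⁵ × 15.6 × N²
N² = 123.2 / (17.4408 × 10⁻⁵) = 706,390
N ≈ √706,390 ≈ 840.5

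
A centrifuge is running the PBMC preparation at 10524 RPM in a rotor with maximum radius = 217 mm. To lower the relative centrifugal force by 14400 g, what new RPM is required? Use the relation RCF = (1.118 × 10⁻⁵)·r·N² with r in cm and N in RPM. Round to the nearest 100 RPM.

r = 217 mm = 21.7 cm
Current RCF = 1.118 × 10⁻⁵ × 21.7 × (10524)² = 1.118 × 10⁻⁵ × 21.7 × 110,754,576 ≈ 26,869.7 × g
Target RCF = 26,869.7 − 14,400 = 12,469.7 × g
N² = 12,469.7 / (24.2606 × 10⁻⁵) = 51,398,976
N ≈ √51,398,976 ≈ 7,169.3

7200 RPM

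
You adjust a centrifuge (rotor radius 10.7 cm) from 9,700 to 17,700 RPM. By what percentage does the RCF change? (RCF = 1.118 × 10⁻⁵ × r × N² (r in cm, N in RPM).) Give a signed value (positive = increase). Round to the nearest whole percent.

RCF ∝ N², so the ratio is (17700/9700)² = (1.824742)² = 3.3297.
Change = 3.3297 − 1 = +2.3297 → +233.0%.

+233%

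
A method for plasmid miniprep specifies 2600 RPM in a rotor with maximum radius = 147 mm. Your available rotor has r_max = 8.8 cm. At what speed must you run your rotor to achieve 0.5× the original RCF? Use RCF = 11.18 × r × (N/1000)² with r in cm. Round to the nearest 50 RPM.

Original rotor: r = 147 mm = 14.7 cm
RCF_original = 11.18 × 14.7 × (2.6)² = 11.18 × 14.7 × 6.76 ≈ 1,111 × g
Target RCF = 0.5 × 1,111 ≈ 555.5 × g
555.5 = 11.18 × 8.8 × (N/1000)²
(N/1000)² = 555.5 / 98.384 = 5.646243
N = 1000 × √5.646243 ≈ 2,376.2

≈ 2400 RPM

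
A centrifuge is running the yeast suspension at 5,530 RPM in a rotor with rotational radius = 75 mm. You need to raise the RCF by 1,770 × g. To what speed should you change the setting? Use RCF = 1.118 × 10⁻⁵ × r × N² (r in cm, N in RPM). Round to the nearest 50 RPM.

r = 75 mm = 7.5 cm
Current RCF = 1.118 × 10⁻⁵ × 7.5 × (5530)² = 1.118 × 10⁻⁵ × 7.5 × 30,580,900 ≈ 2,564.2 × g
Target RCF = 2,564.2 + 1,770 = 4,334.2 × g
N² = 4,334.2 / (8.385 × 10⁻⁵) = 51,689,922
N ≈ √51,689,922 ≈ 7,189.6

7200 RPM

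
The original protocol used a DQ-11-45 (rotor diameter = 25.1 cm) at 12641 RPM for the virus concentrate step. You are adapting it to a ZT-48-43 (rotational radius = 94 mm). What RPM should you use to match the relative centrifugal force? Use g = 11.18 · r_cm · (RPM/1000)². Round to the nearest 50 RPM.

14600 RPM

Original rotor: r = 25.1 / 2 = 12.55 cm
RCF_original = 11.18 × 12.55 × (12.641)² = 11.18 × 12.55 × 159.794881 ≈ 22,420.7 × g
Your rotor: r = 94 mm = 9.4 cm
22,420.7 = 11.18 × 9.4 × (N/1000)²
(N/1000)² = 22,420.7 / 105.092 = 213.3435
N = 1000 × √213.3435 ≈ 14,606.3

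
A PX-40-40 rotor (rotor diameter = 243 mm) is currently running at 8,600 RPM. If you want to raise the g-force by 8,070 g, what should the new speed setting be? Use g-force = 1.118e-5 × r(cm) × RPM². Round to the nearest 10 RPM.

11550 RPM

r = 243 mm / 2 = 121.5 mm = 12.15 cm
Current RCF = 1.118 × 10⁻⁵ × 12.15 × (8600)² = 1.118 × 10⁻⁵ × 12.15 × 73,960,000 ≈ 10,046.5 × g
Target RCF = 10,046.5 + 8,070 = 18,116.5 × g
N² = 18,116.5 / (13.5837 × 10⁻⁵) = 133,369,406
N ≈ √133,369,406 ≈ 11,548.6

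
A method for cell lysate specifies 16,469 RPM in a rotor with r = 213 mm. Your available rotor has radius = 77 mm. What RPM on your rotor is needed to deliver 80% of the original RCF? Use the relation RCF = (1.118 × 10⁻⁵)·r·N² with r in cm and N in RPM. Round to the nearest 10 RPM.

Original rotor: r = 213 mm = 21.3 cm
RCF_original = 1.118 × 10⁻⁵ × 21.3 × (16469)² = 1.118 × 10⁻⁵ × 21.3 × 271,227,961 ≈ 64,588.6 × g
Target RCF = 0.8 × 64,588.6 ≈ 51,670.9 × g
Your rotor: r = 77 mm = 7.7 cm
51,670.9 = 1.118 × 10⁻⁵ × 7.7 × N²
N² = 51,670.9 / (8.6086 × 10⁻⁵) = 600,224,194
N ≈ √600,224,194 ≈ 24,499.5

24500 RPM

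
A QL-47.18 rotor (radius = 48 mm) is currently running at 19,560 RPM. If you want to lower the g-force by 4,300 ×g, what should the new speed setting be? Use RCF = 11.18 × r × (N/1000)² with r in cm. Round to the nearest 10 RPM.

≈ 17390 RPM

r = 48 mm = 4.8 cm
Current RCF = 11.18 × 4.8 × (19.56)² = 11.18 × 4.8 × 382.5936 ≈ 20,531.5 × g
Target RCF = 20,531.5 − 4,300 = 16,231.5 × g
(N/1000)² = 16,231.5 / 53.664 = 302.4653
N = 1000 × √302.4653 ≈ 17,391.5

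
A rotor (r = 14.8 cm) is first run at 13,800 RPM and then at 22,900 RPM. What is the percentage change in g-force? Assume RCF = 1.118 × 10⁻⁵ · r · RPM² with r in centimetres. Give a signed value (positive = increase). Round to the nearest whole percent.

RCF ∝ N², so the ratio is (22900/13800)² = (1.659420)² = 2.7537.
Change = 2.7537 − 1 = +1.7537 → +175.4%.

+175%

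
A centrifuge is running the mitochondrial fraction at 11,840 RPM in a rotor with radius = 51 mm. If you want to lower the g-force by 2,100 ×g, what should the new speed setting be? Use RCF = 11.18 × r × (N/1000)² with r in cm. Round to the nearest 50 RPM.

r = 51 mm = 5.1 cm
Current RCF = 11.18 × 5.1 × (11.84)² = 11.18 × 5.1 × 140.1856 ≈ 7,993.1 × g
Target RCF = 7,993.1 − 2,100 = 5,893.1 × g
(N/1000)² = 5,893.1 / 57.018 = 103.3551
N = 1000 × √103.3551 ≈ 10,166.4

10150 RPM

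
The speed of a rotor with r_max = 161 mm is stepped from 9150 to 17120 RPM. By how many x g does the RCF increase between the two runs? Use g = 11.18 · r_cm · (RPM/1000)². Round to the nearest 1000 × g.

38000 x g

r = 161 mm = 16.1 cm
RCF₁ = 11.18 × 16.1 × (9.15)² = 11.18 × 16.1 × 83.7225 ≈ 15,069.9 × g
RCF₂ = 11.18 × 16.1 × (17.12)² = 11.18 × 16.1 × 293.0944 ≈ 52,756.4 × g
Increase = 52,756.4 − 15,069.9 = 37,686.5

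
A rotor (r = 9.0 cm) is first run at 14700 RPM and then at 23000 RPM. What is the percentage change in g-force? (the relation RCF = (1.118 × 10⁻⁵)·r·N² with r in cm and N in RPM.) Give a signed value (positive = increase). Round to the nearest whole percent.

+145%

RCF ∝ N², so the ratio is (23000/14700)² = (1.564626)² = 2.4481.
Change = 2.4481 − 1 = +1.4481 → +144.8%.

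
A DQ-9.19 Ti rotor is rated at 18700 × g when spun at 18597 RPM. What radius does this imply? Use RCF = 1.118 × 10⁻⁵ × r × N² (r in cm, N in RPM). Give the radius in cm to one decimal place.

18700 = 1.118 × 10⁻⁵ × r × (18597)²
r = 18700 / (1.118 × 10⁻⁵ × 345,848,409) = 18700 / 3866.585 ≈ 4.836 cm

4.8 cm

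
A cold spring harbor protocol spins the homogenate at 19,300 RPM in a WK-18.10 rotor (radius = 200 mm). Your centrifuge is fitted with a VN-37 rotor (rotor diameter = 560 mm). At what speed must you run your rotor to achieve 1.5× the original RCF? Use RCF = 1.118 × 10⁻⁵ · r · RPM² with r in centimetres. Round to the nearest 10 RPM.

19980 RPM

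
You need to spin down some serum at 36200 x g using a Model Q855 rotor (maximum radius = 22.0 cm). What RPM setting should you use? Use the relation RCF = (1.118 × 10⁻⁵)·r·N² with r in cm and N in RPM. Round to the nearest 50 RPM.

12150 RPM

RCF = 1.118 × 10⁻⁵ × r × N²
36,200 = 1.118 × 10⁻⁵ × 22 × N²
N² = 36,200 / (24.596 × 10⁻⁵) = 147,178,403
N ≈ √147,178,403 ≈ 12,131.7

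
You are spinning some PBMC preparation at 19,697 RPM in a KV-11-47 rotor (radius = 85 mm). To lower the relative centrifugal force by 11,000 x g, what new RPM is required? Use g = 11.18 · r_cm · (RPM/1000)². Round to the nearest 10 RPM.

r = 85 mm = 8.5 cm
Current RCF = 11.18 × 8.5 × (19.697)² = 11.18 × 8.5 × 387.971809 ≈ 36,869 × g
Target RCF = 36,869 − 11,000 = 25,869 × g
(N/1000)² = 25,869 / 95.03 = 272.2193
N = 1000 × √272.2193 ≈ 16,499.1

N₂ ≈ 16500 RPM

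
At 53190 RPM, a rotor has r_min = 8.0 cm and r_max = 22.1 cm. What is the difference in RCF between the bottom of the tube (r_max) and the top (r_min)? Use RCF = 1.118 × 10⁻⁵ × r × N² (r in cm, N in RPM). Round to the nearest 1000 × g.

446000 g

RCF_max = 1.118 × 10⁻⁵ × 22.1 × (53190)² = 1.118 × 10⁻⁵ × 22.1 × 2,829,176,100 ≈ 699,027.2 × g
RCF_min = 1.118 × 10⁻⁵ × 8 × (53190)² = 1.118 × 10⁻⁵ × 8 × 2,829,176,100 ≈ 253,041.5 × g
ΔRCF = 699,027.2 − 253,041.5 = 445,985.7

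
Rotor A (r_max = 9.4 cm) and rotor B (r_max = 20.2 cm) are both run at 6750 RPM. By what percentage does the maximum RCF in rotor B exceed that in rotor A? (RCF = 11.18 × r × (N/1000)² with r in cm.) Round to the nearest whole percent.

115%

At equal RPM, RCF scales linearly with r: ratio = 20.2 / 9.4 = 2.1489.
So rotor B delivers 114.9% more g-force.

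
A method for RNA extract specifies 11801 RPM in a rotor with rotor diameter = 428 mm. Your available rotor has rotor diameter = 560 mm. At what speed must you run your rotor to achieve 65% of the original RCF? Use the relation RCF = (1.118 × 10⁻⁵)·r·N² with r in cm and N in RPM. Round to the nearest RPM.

Original rotor: r = 428 mm / 2 = 214 mm = 21.4 cm
RCF = 1.118 × 10⁻⁵ × r × N²
RCF_original = 1.118 × 10⁻⁵ × 21.4 × (11801)² = 1.118 × 10⁻⁵ × 21.4 × 139,263,601 ≈ 33,319.1 × g
Target RCF = 0.65 × 33,319.1 ≈ 21,657.4 × g
Your rotor: r = 560 mm / 2 = 280 mm = 28 cm
21,657.4 = 1.118 × 10⁻⁵ × 28 × N²
N² = 21,657.4 / (31.304 × 10⁻⁵) = 69,184,130
N ≈ √69,184,130 ≈ 8,317.7

≈ 8318 RPM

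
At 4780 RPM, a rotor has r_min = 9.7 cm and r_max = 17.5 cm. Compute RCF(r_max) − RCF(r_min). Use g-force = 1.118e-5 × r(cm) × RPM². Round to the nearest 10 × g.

RCF_max = 1.118 × 10⁻⁵ × 17.5 × (4780)² = 1.118 × 10⁻⁵ × 17.5 × 22,848,400 ≈ 4,470.3 × g
RCF_min = 1.118 × 10⁻⁵ × 9.7 × (4780)² = 1.118 × 10⁻⁵ × 9.7 × 22,848,400 ≈ 2,477.8 × g
ΔRCF = 4,470.3 − 2,477.8 = 1,992.5

≈ 1990 x g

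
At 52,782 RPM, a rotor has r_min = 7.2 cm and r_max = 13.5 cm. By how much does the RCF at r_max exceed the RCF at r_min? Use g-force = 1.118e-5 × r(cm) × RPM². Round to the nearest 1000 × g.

ΔRCF ≈ 196000 x g

RCF_max = 1.118 × 10⁻⁵ × 13.5 × (52782)² = 1.118 × 10⁻⁵ × 13.5 × 2,785,939,524 ≈ 420,481.9 × g
RCF_min = 1.118 × 10⁻⁵ × 7.2 × (52782)² = 1.118 × 10⁻⁵ × 7.2 × 2,785,939,524 ≈ 224,257 × g
ΔRCF = 420,481.9 − 224,257 = 196,224.9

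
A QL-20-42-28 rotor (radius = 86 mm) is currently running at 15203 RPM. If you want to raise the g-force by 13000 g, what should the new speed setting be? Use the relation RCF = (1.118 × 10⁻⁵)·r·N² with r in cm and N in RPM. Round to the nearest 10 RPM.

≈ 19140 RPM

r = 86 mm = 8.6 cm
Current RCF = 1.118 × 10⁻⁵ × 8.6 × (15203)² = 1.118 × 10⁻⁵ × 8.6 × 231,131,209 ≈ 22,222.8 × g
Target RCF = 22,222.8 + 13,000 = 35,222.8 × g
N² = 35,222.8 / (9.6148 × 10⁻⁵) = 366,339,393
N ≈ √366,339,393 ≈ 19,140.0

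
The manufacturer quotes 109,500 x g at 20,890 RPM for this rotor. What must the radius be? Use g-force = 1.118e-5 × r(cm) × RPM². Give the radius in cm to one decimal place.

109500 = 1.118 × 10⁻⁵ × r × (20890)²
r = 109500 / (1.118 × 10⁻⁵ × 436,392,100) = 109500 / 4878.864 ≈ 22.444 cm

≈ 22.4 cm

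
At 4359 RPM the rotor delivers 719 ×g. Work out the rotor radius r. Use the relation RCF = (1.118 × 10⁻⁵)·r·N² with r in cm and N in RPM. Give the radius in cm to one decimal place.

r ≈ 3.4 cm

719 = 1.118 × 10⁻⁵ × r × (4359)²
r = 719 / (1.118 × 10⁻⁵ × 19,000,881) = 719 / 212.4298 ≈ 3.385 cm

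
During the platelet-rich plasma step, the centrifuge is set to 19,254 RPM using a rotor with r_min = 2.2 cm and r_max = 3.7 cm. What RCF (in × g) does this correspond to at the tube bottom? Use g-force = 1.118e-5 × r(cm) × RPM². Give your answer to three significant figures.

≈ 15300 × g

Use r_max = 3.7 cm.
RCF = 1.118 × 10⁻⁵ × 3.7 × (19254)² = 1.118 × 10⁻⁵ × 3.7 × 370,716,516 ≈ 15,335.1 × g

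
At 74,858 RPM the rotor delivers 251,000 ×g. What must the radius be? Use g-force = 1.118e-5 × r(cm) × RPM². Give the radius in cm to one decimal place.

r ≈ 4.0 cm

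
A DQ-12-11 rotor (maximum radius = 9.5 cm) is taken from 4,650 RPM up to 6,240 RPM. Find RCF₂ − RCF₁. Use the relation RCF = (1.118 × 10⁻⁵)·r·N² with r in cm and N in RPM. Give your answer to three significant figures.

RCF₁ = 1.118 × 10⁻⁵ × 9.5 × (4650)² = 1.118 × 10⁻⁵ × 9.5 × 21,622,500 ≈ 2,296.5 × g
RCF₂ = 1.118 × 10⁻⁵ × 9.5 × (6240)² = 1.118 × 10⁻⁵ × 9.5 × 38,937,600 ≈ 4,135.6 × g
Increase = 4,135.6 − 2,296.5 = 1,839.1

1840 x g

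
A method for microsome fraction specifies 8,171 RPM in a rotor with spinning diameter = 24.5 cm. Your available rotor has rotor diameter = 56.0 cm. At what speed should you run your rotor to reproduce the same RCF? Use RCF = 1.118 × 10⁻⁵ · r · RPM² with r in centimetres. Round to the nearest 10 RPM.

Original rotor: r = 24.5 / 2 = 12.25 cm
RCF_original = 1.118 × 10⁻⁵ × 12.25 × (8171)² = 1.118 × 10⁻⁵ × 12.25 × 66,765,241 ≈ 9,143.8 × g
Your rotor: r = 56.0 / 2 = 28 cm
9,143.8 = 1.118 × 10⁻⁵ × 28 × N²
N² = 9,143.8 / (31.304 × 10⁻⁵) = 29,209,686
N ≈ √29,209,686 ≈ 5,404.6

≈ 5400 RPM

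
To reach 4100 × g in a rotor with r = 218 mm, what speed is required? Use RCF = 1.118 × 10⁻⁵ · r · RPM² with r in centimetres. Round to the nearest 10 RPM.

r = 218 mm = 21.8 cm
4,100 = 1.118 × 10⁻⁵ × 21.8 × N²
N² = 4,100 / (24.3724 × 10⁻⁵) = 16,822,307
N ≈ √16,822,307 ≈ 4,101.5

N ≈ 4100 RPM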